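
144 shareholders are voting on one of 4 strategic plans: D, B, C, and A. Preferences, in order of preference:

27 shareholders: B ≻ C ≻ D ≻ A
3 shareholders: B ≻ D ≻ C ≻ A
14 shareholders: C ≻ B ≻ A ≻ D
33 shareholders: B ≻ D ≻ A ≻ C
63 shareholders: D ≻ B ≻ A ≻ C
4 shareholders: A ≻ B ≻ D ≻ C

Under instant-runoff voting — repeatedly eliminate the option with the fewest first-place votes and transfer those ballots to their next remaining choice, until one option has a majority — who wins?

B

Round 1: D 63, B 63, C 14, A 4. Eliminate A.
Round 2: D 63, B 67, C 14. Eliminate C.
Round 3: D 63, B 81. B has a majority.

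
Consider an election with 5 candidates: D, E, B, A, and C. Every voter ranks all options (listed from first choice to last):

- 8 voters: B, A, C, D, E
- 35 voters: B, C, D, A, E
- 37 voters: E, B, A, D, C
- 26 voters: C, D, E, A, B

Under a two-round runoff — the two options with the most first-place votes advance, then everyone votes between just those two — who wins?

E

Round 1 first-place votes: D 0, E 37, B 43, A 0, C 26.
B and E advance.
Runoff: B is preferred to E by 43 voters; E by 63.
E wins the runoff.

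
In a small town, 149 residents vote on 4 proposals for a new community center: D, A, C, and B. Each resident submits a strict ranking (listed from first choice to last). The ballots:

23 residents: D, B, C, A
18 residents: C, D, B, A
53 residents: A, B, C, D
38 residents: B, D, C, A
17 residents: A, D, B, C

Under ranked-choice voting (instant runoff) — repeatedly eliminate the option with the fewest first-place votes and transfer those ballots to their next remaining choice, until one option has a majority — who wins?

D

Round 1: D 23, A 70, C 18, B 38. Eliminate C.
Round 2: D 41, A 70, B 38. Eliminate B.
Round 3: D 79, A 70. D has a majority.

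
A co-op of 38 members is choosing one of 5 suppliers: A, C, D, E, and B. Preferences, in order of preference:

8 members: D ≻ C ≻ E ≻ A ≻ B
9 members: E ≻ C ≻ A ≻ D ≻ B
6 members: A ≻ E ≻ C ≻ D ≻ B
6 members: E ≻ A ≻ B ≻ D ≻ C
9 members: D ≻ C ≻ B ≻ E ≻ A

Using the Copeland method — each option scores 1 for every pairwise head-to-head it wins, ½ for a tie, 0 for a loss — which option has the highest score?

E

A: beats D and B; loses to C and E → score 2.
C: beats A and B; loses to D and E → score 2.
D: beats C and B; loses to A and E → score 2.
E: beats A, C, D, and B → score 4.
B: loses to A, C, D, and E → score 0.
E has the best pairwise record.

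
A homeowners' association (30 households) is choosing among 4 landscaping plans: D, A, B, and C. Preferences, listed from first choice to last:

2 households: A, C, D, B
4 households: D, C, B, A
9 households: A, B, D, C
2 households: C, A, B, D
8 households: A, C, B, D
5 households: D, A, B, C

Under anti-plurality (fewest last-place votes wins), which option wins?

B

Last-place votes: D 10, A 4, B 2, C 14.
B is ranked last by the fewest voters, so B wins.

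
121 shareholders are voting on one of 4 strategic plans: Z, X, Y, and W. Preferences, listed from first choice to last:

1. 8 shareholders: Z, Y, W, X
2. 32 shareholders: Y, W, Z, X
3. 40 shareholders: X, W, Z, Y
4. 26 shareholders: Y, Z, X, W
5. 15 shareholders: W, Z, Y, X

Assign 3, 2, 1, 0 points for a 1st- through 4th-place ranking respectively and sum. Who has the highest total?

Y

Z: 8·3 + 32·1 + 40·1 + 26·2 + 15·2 = 178
X: 8·0 + 32·0 + 40·3 + 26·1 + 15·0 = 146
Y: 8·2 + 32·3 + 40·0 + 26·3 + 15·1 = 205
W: 8·1 + 32·2 + 40·2 + 26·0 + 15·3 = 197
Y has the highest Borda score (205).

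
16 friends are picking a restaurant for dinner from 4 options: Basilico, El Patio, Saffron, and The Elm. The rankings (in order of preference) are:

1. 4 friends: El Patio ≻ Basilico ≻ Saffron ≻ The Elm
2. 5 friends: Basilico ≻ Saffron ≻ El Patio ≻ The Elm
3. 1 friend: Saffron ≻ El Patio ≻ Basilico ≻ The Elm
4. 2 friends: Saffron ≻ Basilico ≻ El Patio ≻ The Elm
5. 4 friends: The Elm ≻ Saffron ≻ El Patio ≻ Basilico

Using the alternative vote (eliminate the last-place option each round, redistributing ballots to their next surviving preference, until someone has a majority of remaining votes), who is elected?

El Patio

Round 1: Basilico 5, El Patio 4, Saffron 3, The Elm 4. Eliminate Saffron.
Round 2: Basilico 7, El Patio 5, The Elm 4. Eliminate The Elm.
Round 3: Basilico 7, El Patio 9. El Patio has a majority.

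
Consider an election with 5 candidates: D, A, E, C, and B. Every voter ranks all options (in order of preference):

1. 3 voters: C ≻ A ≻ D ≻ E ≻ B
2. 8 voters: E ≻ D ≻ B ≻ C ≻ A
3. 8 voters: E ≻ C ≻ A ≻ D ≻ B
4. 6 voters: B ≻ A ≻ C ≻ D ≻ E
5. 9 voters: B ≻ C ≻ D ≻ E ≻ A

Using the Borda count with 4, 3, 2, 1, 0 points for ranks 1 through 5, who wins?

D: 3·2 + 8·3 + 8·1 + 6·1 + 9·2 = 62
A: 3·3 + 8·0 + 8·2 + 6·3 + 9·0 = 43
E: 3·1 + 8·4 + 8·4 + 6·0 + 9·1 = 76
C: 3·4 + 8·1 + 8·3 + 6·2 + 9·3 = 83
B: 3·0 + 8·2 + 8·0 + 6·4 + 9·4 = 76
C has the highest Borda score (83).

C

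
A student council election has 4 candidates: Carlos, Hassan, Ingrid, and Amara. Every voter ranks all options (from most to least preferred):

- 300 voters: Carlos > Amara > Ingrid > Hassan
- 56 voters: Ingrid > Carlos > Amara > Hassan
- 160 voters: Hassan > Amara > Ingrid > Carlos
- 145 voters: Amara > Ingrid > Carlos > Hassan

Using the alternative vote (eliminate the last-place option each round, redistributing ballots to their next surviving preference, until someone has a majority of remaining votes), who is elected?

Round 1: Carlos 300, Hassan 160, Ingrid 56, Amara 145. Eliminate Ingrid.
Round 2: Carlos 356, Hassan 160, Amara 145. Carlos has a majority.

Carlos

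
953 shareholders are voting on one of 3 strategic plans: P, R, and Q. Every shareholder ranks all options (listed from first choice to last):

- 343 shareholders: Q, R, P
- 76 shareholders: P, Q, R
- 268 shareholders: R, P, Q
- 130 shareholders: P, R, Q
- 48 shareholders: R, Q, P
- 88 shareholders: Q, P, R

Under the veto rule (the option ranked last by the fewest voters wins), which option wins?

Last-place votes: P 391, R 164, Q 398.
R is ranked last by the fewest voters, so R wins.

R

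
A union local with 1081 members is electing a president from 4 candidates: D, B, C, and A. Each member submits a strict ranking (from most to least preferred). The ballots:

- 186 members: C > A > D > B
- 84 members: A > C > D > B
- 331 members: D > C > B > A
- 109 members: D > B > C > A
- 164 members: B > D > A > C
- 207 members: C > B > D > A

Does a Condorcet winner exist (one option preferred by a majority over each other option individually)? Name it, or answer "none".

D

D vs B: 710–371 for D.
D vs C: 604–477 for D.
D vs A: 811–270 for D.
D beats every other option head-to-head.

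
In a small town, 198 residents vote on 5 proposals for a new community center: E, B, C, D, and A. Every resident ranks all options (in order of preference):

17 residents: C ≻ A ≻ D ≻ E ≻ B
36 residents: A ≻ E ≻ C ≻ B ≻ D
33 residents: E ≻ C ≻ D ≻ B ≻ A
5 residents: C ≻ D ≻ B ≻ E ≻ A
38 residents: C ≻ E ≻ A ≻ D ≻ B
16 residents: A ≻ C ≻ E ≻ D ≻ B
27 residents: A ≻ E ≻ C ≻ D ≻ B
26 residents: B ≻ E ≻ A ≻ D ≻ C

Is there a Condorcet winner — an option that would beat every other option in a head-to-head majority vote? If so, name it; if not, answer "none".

E vs B: 167–31 for E.
E vs C: 122–76 for E.
E vs D: 176–22 for E.
E vs A: 102–96 for E.
E beats every other option head-to-head.

E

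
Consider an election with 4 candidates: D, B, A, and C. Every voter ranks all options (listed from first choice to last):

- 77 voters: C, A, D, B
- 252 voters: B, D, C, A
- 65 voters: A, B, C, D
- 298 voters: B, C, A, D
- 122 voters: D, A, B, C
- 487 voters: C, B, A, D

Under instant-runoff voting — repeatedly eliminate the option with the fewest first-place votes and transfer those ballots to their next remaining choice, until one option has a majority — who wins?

Round 1: D 122, B 550, A 65, C 564. Eliminate A.
Round 2: D 122, B 615, C 564. Eliminate D.
Round 3: B 737, C 564. B has a majority.

B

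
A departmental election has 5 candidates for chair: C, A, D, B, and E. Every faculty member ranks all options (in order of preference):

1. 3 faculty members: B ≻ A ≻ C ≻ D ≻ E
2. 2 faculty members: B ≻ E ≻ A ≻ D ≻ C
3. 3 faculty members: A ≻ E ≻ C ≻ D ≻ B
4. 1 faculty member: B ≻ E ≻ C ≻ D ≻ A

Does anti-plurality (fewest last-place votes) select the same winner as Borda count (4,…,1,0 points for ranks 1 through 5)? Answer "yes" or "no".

Anti-plurality — last-place votes: C 2, A 1, D 0, B 3, E 3. Winner: D.
Borda — scores: C 14, A 25, D 9, B 24, E 18. Winner: A.
The two methods disagree.

no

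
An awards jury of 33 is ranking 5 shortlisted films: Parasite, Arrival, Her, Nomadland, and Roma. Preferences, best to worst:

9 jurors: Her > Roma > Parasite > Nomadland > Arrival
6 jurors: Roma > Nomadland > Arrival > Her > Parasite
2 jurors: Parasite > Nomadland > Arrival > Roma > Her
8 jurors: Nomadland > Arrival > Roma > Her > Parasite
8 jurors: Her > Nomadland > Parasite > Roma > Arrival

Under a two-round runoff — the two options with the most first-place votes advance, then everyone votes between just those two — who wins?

Her

Round 1 first-place votes: Parasite 2, Arrival 0, Her 17, Nomadland 8, Roma 6.
Her and Nomadland advance.
Runoff: Her is preferred to Nomadland by 17 voters; Nomadland by 16.
Her wins the runoff.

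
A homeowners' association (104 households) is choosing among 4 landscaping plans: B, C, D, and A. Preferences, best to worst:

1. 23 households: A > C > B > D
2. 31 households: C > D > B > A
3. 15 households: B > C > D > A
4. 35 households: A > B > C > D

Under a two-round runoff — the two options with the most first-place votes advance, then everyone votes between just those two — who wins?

A

Round 1 first-place votes: B 15, C 31, D 0, A 58.
A and C advance.
Runoff: A is preferred to C by 58 voters; C by 46.
A wins the runoff.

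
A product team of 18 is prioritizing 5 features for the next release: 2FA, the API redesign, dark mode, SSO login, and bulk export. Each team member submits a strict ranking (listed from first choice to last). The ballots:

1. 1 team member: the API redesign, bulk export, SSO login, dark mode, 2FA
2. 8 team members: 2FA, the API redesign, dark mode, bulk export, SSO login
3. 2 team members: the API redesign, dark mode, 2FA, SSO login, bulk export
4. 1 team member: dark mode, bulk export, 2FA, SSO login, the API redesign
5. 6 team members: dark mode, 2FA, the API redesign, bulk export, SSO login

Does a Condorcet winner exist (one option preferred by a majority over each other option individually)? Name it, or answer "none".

Checking pairwise contests:
dark mode beats 2FA 10–8.
2FA beats the API redesign 15–3.
the API redesign beats dark mode 11–7.
2FA beats SSO login 17–1.
2FA beats bulk export 16–2.
Every option loses at least one head-to-head, so there is no Condorcet winner.

none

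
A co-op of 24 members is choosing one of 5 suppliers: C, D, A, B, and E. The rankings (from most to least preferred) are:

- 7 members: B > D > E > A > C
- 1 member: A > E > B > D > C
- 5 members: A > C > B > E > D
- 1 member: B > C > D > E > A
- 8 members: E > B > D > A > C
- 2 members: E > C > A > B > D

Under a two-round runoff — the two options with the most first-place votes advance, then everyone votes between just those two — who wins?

Round 1 first-place votes: C 0, D 0, A 6, B 8, E 10.
E and B advance.
Runoff: E is preferred to B by 11 voters; B by 13.
B wins the runoff.

B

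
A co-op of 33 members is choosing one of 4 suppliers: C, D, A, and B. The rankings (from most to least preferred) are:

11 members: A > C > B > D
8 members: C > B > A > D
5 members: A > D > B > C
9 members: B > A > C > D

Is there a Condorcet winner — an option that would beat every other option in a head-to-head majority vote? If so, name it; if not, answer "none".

none

Checking pairwise contests:
A beats C 25–8.
C beats D 28–5.
B beats A 17–16.
C beats B 19–14.
Every option loses at least one head-to-head, so there is no Condorcet winner.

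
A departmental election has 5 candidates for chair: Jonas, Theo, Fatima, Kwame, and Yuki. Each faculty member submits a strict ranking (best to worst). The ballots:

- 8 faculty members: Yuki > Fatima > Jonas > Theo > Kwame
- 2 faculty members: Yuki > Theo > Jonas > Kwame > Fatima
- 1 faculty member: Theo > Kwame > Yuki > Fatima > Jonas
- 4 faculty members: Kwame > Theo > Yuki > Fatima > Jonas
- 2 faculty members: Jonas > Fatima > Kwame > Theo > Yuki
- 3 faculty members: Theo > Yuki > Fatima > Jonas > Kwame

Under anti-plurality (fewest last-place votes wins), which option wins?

Theo

Last-place votes: Jonas 5, Theo 0, Fatima 2, Kwame 11, Yuki 2.
Theo is ranked last by the fewest voters, so Theo wins.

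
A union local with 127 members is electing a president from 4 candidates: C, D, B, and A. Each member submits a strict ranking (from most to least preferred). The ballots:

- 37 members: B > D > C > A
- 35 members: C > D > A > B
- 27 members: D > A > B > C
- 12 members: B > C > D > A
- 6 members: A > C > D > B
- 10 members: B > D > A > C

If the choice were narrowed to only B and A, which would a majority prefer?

Voters preferring B to A: 59; preferring A to B: 68.
A wins the head-to-head.

A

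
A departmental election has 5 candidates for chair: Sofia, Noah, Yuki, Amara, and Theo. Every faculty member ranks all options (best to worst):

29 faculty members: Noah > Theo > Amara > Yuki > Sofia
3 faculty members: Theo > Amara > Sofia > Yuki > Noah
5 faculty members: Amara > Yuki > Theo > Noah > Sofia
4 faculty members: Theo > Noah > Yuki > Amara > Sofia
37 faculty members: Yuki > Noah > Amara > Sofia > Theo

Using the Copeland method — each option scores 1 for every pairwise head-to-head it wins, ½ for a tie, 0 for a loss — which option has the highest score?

Yuki

Sofia: loses to Noah, Yuki, Amara, and Theo → score 0.
Noah: beats Sofia, Amara, and Theo; loses to Yuki → score 3.
Yuki: beats Sofia, Noah, Amara, and Theo → score 4.
Amara: beats Sofia and Theo; loses to Noah and Yuki → score 2.
Theo: beats Sofia; loses to Noah, Yuki, and Amara → score 1.
Yuki has the best pairwise record.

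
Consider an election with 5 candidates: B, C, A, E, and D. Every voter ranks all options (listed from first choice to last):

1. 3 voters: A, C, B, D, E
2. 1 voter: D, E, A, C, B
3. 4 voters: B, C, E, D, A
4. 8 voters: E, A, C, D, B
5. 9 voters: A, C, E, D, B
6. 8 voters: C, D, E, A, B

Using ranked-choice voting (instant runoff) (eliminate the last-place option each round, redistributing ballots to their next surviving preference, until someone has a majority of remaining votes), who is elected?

A

Round 1: B 4, C 8, A 12, E 8, D 1. Eliminate D.
Round 2: B 4, C 8, A 12, E 9. Eliminate B.
Round 3: C 12, A 12, E 9. Eliminate E.
Round 4: C 12, A 21. A has a majority.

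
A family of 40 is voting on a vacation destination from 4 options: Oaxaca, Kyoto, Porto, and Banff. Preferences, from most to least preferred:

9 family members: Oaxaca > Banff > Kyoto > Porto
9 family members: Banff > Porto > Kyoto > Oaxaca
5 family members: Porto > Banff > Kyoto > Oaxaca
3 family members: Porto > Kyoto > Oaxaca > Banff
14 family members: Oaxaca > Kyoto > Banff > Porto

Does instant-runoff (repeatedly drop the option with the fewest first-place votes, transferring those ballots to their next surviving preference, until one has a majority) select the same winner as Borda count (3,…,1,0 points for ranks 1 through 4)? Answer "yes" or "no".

yes

Instant-runoff — R1 Oaxaca 23, Kyoto 0, Porto 8, Banff 9 (Oaxaca winner). Winner: Oaxaca.
Borda — scores: Oaxaca 72, Kyoto 57, Porto 42, Banff 69. Winner: Oaxaca.
The two methods agree.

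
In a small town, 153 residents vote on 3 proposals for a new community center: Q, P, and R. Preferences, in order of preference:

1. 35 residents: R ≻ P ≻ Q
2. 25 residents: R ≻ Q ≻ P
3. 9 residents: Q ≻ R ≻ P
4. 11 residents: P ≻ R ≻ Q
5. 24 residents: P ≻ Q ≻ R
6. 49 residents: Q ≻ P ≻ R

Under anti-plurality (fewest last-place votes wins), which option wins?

P

Last-place votes: Q 46, P 34, R 73.
P is ranked last by the fewest voters, so P wins.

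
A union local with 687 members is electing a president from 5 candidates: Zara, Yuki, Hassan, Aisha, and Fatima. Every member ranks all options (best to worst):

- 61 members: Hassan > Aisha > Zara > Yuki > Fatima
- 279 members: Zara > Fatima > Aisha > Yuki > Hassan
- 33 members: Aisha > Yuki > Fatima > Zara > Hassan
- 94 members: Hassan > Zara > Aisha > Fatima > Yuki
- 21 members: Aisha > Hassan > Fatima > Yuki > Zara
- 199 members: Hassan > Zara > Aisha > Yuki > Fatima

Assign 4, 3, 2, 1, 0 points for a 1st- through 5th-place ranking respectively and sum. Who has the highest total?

Zara: 61·2 + 279·4 + 33·1 + 94·3 + 21·0 + 199·3 = 2150
Yuki: 61·1 + 279·1 + 33·3 + 94·0 + 21·1 + 199·1 = 659
Hassan: 61·4 + 279·0 + 33·0 + 94·4 + 21·3 + 199·4 = 1479
Aisha: 61·3 + 279·2 + 33·4 + 94·2 + 21·4 + 199·2 = 1543
Fatima: 61·0 + 279·3 + 33·2 + 94·1 + 21·2 + 199·0 = 1039
Zara has the highest Borda score (2150).

Zara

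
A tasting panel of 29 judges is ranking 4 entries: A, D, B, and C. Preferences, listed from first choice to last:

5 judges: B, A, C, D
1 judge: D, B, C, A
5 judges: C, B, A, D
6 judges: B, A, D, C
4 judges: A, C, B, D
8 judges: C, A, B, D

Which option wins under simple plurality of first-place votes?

C

First-place votes: A 4, D 1, B 11, C 13.
C has the most first-place votes.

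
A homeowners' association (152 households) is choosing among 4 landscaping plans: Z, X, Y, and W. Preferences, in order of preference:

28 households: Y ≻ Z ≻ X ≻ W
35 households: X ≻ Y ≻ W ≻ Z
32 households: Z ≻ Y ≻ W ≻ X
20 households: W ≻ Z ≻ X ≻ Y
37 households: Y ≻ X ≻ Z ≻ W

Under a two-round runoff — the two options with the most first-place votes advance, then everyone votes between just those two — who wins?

Round 1 first-place votes: Z 32, X 35, Y 65, W 20.
Y and X advance.
Runoff: Y is preferred to X by 97 voters; X by 55.
Y wins the runoff.

Y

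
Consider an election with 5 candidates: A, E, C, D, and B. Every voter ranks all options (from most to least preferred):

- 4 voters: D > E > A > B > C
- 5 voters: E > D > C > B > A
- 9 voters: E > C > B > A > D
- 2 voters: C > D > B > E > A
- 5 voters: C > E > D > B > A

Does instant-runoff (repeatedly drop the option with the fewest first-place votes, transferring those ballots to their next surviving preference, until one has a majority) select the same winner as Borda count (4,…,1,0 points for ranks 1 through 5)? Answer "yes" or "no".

yes

Instant-runoff — R1 A 0, E 14, C 7, D 4, B 0 (E winner). Winner: E.
Borda — scores: A 17, E 85, C 65, D 47, B 36. Winner: E.
The two methods agree.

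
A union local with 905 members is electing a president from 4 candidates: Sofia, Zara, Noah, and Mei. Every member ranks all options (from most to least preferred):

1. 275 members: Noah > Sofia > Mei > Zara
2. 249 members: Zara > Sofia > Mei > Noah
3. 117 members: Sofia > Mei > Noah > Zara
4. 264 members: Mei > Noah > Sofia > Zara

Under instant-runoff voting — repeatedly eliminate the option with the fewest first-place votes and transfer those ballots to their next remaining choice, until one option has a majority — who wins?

Mei

Round 1: Sofia 117, Zara 249, Noah 275, Mei 264. Eliminate Sofia.
Round 2: Zara 249, Noah 275, Mei 381. Eliminate Zara.
Round 3: Noah 275, Mei 630. Mei has a majority.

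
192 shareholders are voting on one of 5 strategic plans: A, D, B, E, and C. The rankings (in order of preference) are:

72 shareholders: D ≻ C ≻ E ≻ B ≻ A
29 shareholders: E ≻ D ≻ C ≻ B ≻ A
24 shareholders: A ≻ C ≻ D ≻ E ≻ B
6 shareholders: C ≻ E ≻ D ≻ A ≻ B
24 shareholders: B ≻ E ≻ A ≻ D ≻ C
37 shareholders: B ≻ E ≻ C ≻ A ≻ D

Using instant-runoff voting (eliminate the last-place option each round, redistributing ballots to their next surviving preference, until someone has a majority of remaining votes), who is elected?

D

Round 1: A 24, D 72, B 61, E 29, C 6. Eliminate C.
Round 2: A 24, D 72, B 61, E 35. Eliminate A.
Round 3: D 96, B 61, E 35. Eliminate E.
Round 4: D 131, B 61. D has a majority.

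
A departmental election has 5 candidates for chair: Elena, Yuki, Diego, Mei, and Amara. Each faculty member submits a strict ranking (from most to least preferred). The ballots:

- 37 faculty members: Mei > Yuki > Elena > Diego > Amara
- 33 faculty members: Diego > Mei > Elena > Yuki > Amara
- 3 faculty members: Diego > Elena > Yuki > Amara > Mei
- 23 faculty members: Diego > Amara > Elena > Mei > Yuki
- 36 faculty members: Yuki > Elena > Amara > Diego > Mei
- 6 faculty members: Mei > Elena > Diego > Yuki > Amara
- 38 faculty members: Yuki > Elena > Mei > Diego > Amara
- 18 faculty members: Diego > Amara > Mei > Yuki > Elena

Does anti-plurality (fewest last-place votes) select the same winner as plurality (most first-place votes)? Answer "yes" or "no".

Anti-plurality — last-place votes: Elena 18, Yuki 23, Diego 0, Mei 39, Amara 114. Winner: Diego.
Plurality — first-place votes: Elena 0, Yuki 74, Diego 77, Mei 43, Amara 0. Winner: Diego.
The two methods agree.

yes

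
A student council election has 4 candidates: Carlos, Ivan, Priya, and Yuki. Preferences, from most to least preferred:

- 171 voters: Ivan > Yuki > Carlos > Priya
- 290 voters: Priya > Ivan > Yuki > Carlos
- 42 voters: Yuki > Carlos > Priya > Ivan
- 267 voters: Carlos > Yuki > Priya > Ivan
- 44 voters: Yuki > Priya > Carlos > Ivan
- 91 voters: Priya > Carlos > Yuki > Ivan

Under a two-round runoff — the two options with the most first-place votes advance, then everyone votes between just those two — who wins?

Round 1 first-place votes: Carlos 267, Ivan 171, Priya 381, Yuki 86.
Priya and Carlos advance.
Runoff: Priya is preferred to Carlos by 425 voters; Carlos by 480.
Carlos wins the runoff.

Carlos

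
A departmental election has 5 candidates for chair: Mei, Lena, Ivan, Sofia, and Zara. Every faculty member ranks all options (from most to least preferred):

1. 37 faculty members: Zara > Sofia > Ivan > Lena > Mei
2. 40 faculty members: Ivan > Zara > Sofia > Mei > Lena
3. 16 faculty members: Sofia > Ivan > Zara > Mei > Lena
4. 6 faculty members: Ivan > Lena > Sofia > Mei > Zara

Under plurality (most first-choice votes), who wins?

First-place votes: Mei 0, Lena 0, Ivan 46, Sofia 16, Zara 37.
Ivan has the most first-place votes.

Ivan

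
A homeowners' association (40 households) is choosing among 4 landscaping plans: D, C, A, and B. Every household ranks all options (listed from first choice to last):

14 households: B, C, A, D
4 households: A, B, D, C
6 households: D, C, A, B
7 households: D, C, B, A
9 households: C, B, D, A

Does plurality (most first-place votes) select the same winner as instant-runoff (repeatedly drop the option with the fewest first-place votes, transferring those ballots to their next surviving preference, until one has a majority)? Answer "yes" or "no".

yes

Plurality — first-place votes: D 13, C 9, A 4, B 14. Winner: B.
Instant-runoff — R1 D 13, C 9, A 4, B 14 (A out); R2 D 13, C 9, B 18 (C out); R3 D 13, B 27 (B winner). Winner: B.
The two methods agree.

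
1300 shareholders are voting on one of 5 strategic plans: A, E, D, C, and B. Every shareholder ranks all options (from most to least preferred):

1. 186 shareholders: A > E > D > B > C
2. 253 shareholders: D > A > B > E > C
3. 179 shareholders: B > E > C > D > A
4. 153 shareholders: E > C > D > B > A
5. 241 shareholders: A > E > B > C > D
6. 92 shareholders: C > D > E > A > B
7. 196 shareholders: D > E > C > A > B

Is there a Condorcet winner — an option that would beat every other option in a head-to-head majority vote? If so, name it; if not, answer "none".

Checking pairwise contests:
D beats A 873–427.
A beats E 680–620.
E beats D 759–541.
A beats C 680–620.
A beats B 968–332.
Every option loses at least one head-to-head, so there is no Condorcet winner.

none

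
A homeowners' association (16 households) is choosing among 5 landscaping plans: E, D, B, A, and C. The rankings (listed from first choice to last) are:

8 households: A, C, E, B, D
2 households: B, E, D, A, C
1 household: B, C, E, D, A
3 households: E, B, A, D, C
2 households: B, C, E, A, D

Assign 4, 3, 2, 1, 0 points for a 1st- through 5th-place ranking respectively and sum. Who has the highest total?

A

E: 8·2 + 2·3 + 1·2 + 3·4 + 2·2 = 40
D: 8·0 + 2·2 + 1·1 + 3·1 + 2·0 = 8
B: 8·1 + 2·4 + 1·4 + 3·3 + 2·4 = 37
A: 8·4 + 2·1 + 1·0 + 3·2 + 2·1 = 42
C: 8·3 + 2·0 + 1·3 + 3·0 + 2·3 = 33
A has the highest Borda score (42).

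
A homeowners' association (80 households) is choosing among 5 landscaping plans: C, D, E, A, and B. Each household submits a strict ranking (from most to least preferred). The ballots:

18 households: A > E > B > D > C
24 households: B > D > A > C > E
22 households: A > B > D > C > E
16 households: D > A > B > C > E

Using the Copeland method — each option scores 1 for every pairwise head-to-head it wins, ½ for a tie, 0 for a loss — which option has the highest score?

C: beats E; loses to D, A, and B → score 1.
D: beats C and E; ties A; loses to B → score 2.5.
E: loses to C, D, A, and B → score 0.
A: beats C, E, and B; ties D → score 3.5.
B: beats C, D, and E; loses to A → score 3.
A has the best pairwise record.

A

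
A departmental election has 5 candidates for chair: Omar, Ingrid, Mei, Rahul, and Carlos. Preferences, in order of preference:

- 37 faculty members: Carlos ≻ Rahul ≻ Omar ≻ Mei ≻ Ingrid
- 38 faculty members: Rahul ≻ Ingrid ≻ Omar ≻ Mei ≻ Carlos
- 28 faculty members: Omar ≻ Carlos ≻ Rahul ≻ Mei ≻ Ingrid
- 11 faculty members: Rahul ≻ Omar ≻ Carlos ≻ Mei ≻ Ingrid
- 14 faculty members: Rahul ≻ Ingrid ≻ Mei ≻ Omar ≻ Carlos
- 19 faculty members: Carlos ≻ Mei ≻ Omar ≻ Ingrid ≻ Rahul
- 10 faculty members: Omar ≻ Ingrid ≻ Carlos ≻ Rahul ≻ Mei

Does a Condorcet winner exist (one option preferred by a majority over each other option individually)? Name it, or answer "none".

none

Checking pairwise contests:
Rahul beats Omar 100–57.
Omar beats Ingrid 105–52.
Omar beats Mei 124–33.
Carlos beats Rahul 94–63.
Omar beats Carlos 101–56.
Every option loses at least one head-to-head, so there is no Condorcet winner.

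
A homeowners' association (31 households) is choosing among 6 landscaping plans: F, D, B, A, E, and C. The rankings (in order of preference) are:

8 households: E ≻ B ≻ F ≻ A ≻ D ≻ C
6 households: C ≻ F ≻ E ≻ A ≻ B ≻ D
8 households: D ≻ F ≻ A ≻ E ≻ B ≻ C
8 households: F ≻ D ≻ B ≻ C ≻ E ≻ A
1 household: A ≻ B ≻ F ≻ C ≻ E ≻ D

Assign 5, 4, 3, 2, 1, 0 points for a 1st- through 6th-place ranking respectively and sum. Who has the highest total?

F

F: 8·3 + 6·4 + 8·4 + 8·5 + 1·3 = 123
D: 8·1 + 6·0 + 8·5 + 8·4 + 1·0 = 80
B: 8·4 + 6·1 + 8·1 + 8·3 + 1·4 = 74
A: 8·2 + 6·2 + 8·3 + 8·0 + 1·5 = 57
E: 8·5 + 6·3 + 8·2 + 8·1 + 1·1 = 83
C: 8·0 + 6·5 + 8·0 + 8·2 + 1·2 = 48
F has the highest Borda score (123).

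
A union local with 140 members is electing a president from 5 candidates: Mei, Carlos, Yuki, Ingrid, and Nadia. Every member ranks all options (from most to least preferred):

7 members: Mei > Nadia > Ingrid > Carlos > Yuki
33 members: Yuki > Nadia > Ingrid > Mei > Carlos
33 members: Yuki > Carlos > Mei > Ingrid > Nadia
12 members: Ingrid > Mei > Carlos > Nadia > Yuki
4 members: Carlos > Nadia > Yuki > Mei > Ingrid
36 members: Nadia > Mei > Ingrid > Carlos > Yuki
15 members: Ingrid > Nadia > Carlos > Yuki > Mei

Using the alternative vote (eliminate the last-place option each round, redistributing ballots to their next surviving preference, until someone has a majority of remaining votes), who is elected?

Round 1: Mei 7, Carlos 4, Yuki 66, Ingrid 27, Nadia 36. Eliminate Carlos.
Round 2: Mei 7, Yuki 66, Ingrid 27, Nadia 40. Eliminate Mei.
Round 3: Yuki 66, Ingrid 27, Nadia 47. Eliminate Ingrid.
Round 4: Yuki 66, Nadia 74. Nadia has a majority.

Nadia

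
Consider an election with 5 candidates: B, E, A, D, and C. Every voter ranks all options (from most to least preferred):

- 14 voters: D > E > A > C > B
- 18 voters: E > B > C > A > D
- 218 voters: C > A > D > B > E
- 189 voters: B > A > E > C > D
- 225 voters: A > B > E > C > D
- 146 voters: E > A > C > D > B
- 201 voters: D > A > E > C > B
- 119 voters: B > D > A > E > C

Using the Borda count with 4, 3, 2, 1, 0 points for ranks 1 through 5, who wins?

B: 14·0 + 18·3 + 218·1 + 189·4 + 225·3 + 146·0 + 201·0 + 119·4 = 2179
E: 14·3 + 18·4 + 218·0 + 189·2 + 225·2 + 146·4 + 201·2 + 119·1 = 2047
A: 14·2 + 18·1 + 218·3 + 189·3 + 225·4 + 146·3 + 201·3 + 119·2 = 3446
D: 14·4 + 18·0 + 218·2 + 189·0 + 225·0 + 146·1 + 201·4 + 119·3 = 1799
C: 14·1 + 18·2 + 218·4 + 189·1 + 225·1 + 146·2 + 201·1 + 119·0 = 1829
A has the highest Borda score (3446).

A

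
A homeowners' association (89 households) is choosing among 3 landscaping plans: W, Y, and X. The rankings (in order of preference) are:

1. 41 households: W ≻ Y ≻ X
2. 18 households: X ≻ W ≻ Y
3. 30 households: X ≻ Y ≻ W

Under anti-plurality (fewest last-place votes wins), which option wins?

Y

Last-place votes: W 30, Y 18, X 41.
Y is ranked last by the fewest voters, so Y wins.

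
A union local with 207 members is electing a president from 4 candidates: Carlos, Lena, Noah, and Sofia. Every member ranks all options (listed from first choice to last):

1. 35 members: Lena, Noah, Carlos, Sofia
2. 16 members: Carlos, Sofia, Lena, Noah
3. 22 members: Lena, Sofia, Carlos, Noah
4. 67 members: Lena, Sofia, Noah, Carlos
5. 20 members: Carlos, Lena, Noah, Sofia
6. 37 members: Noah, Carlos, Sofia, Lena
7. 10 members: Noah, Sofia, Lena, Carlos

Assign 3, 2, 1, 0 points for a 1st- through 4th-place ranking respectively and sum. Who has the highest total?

Lena

Carlos: 35·1 + 16·3 + 22·1 + 67·0 + 20·3 + 37·2 + 10·0 = 239
Lena: 35·3 + 16·1 + 22·3 + 67·3 + 20·2 + 37·0 + 10·1 = 438
Noah: 35·2 + 16·0 + 22·0 + 67·1 + 20·1 + 37·3 + 10·3 = 298
Sofia: 35·0 + 16·2 + 22·2 + 67·2 + 20·0 + 37·1 + 10·2 = 267
Lena has the highest Borda score (438).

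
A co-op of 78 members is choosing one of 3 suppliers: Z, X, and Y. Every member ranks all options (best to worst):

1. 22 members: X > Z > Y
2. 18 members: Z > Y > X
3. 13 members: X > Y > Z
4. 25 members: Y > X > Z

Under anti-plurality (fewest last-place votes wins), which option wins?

Last-place votes: Z 38, X 18, Y 22.
X is ranked last by the fewest voters, so X wins.

X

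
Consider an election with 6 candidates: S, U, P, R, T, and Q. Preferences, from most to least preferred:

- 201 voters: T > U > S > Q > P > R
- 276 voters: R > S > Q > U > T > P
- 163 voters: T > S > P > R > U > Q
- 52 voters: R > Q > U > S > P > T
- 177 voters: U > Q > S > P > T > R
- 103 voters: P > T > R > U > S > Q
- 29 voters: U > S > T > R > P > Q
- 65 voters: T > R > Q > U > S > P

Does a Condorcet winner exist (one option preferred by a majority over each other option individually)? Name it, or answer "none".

Checking pairwise contests:
U beats S 627–439.
R beats U 659–407.
S beats P 963–103.
S beats R 570–496.
S beats T 534–532.
S beats Q 772–294.
Every option loses at least one head-to-head, so there is no Condorcet winner.

none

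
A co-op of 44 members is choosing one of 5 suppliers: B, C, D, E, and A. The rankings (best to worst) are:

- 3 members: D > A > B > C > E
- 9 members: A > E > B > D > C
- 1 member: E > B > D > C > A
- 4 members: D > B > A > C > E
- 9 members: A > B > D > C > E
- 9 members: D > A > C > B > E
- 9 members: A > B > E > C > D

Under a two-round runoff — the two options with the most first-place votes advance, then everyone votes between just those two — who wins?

A

Round 1 first-place votes: B 0, C 0, D 16, E 1, A 27.
A and D advance.
Runoff: A is preferred to D by 27 voters; D by 17.
A wins the runoff.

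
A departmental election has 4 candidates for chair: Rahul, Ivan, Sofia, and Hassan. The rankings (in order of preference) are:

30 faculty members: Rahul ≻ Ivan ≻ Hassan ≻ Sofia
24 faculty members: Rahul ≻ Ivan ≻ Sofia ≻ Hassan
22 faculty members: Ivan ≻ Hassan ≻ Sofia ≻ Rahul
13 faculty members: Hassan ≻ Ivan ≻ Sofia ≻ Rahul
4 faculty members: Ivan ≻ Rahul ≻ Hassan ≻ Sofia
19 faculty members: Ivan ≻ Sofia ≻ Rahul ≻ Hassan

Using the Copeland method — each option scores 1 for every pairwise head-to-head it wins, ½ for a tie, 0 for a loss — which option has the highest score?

Ivan

Rahul: beats Sofia and Hassan; loses to Ivan → score 2.
Ivan: beats Rahul, Sofia, and Hassan → score 3.
Sofia: loses to Rahul, Ivan, and Hassan → score 0.
Hassan: beats Sofia; loses to Rahul and Ivan → score 1.
Ivan has the best pairwise record.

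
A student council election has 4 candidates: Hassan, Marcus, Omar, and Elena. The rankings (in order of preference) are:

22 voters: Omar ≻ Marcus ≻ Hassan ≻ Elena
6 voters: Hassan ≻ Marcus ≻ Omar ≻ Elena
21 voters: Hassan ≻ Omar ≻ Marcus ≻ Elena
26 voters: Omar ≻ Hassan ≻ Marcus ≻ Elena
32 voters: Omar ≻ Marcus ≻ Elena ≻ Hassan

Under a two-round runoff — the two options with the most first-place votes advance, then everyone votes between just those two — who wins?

Round 1 first-place votes: Hassan 27, Marcus 0, Omar 80, Elena 0.
Omar and Hassan advance.
Runoff: Omar is preferred to Hassan by 80 voters; Hassan by 27.
Omar wins the runoff.

Omar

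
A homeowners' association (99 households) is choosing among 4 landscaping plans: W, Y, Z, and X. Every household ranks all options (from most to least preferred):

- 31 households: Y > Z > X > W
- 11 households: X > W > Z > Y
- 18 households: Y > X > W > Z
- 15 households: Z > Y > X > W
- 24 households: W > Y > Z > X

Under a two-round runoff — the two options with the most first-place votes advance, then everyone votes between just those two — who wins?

Round 1 first-place votes: W 24, Y 49, Z 15, X 11.
Y and W advance.
Runoff: Y is preferred to W by 64 voters; W by 35.
Y wins the runoff.

Y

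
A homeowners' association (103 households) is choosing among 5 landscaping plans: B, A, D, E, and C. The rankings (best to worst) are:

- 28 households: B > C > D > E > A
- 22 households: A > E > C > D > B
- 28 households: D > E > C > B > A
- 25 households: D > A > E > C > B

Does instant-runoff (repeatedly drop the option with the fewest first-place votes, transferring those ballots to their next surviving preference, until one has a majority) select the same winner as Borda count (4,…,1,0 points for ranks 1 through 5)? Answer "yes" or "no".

Instant-runoff — R1 B 28, A 22, D 53, E 0, C 0 (D winner). Winner: D.
Borda — scores: B 140, A 163, D 290, E 228, C 209. Winner: D.
The two methods agree.

yes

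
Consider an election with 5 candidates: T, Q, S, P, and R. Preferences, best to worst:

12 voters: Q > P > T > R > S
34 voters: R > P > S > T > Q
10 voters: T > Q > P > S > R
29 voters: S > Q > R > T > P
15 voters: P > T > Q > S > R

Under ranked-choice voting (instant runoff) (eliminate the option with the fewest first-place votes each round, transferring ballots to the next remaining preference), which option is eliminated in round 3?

S

Round 1: T 10, Q 12, S 29, P 15, R 34. Eliminate T.
Round 2: Q 22, S 29, P 15, R 34. Eliminate P.
Round 3: Q 37, S 29, R 34. Eliminate S.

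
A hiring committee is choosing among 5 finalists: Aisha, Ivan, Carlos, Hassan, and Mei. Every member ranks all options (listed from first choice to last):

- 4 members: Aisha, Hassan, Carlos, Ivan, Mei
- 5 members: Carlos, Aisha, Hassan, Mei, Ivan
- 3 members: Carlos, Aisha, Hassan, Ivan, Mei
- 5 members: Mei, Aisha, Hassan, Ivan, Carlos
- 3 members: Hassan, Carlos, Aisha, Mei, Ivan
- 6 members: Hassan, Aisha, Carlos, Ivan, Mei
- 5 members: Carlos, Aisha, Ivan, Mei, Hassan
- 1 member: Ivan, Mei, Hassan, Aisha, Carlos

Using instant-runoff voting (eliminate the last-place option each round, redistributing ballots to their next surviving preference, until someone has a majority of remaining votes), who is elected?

Round 1: Aisha 4, Ivan 1, Carlos 13, Hassan 9, Mei 5. Eliminate Ivan.
Round 2: Aisha 4, Carlos 13, Hassan 9, Mei 6. Eliminate Aisha.
Round 3: Carlos 13, Hassan 13, Mei 6. Eliminate Mei.
Round 4: Carlos 13, Hassan 19. Hassan has a majority.

Hassan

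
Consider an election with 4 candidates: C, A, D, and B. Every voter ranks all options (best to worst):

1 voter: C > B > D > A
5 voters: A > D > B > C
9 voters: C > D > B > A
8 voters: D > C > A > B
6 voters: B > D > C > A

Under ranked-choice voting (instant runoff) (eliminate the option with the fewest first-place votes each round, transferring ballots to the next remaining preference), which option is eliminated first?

A

Round 1: C 10, A 5, D 8, B 6. Eliminate A.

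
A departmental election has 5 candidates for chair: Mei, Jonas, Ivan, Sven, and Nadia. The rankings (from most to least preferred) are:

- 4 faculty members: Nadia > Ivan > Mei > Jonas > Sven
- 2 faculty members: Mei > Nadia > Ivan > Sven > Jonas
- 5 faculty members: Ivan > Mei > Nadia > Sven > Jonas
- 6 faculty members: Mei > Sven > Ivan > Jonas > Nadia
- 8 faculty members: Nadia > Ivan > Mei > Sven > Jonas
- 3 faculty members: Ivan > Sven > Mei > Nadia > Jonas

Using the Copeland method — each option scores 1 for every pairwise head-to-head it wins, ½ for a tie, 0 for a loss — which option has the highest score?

Ivan

Mei: beats Jonas, Sven, and Nadia; loses to Ivan → score 3.
Jonas: loses to Mei, Ivan, Sven, and Nadia → score 0.
Ivan: beats Mei, Jonas, and Sven; ties Nadia → score 3.5.
Sven: beats Jonas; loses to Mei, Ivan, and Nadia → score 1.
Nadia: beats Jonas and Sven; ties Ivan; loses to Mei → score 2.5.
Ivan has the best pairwise record.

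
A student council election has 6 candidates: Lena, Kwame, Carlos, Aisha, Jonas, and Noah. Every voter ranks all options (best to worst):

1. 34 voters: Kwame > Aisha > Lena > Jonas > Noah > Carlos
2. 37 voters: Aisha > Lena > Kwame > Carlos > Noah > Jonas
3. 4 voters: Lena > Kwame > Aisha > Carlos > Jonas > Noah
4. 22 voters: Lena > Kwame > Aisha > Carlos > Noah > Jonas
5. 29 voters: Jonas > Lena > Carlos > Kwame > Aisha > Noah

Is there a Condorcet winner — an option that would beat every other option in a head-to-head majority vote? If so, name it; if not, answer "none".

Checking pairwise contests:
Aisha beats Lena 71–55.
Lena beats Kwame 92–34.
Lena beats Carlos 126–0.
Kwame beats Aisha 89–37.
Lena beats Jonas 97–29.
Lena beats Noah 126–0.
Every option loses at least one head-to-head, so there is no Condorcet winner.

none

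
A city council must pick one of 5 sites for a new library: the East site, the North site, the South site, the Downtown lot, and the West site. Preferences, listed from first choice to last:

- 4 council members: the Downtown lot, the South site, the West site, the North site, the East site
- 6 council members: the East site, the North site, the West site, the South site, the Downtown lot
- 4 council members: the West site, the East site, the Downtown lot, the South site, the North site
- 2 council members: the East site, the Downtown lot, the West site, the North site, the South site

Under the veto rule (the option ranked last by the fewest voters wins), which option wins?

the West site

Last-place votes: the East site 4, the North site 4, the South site 2, the Downtown lot 6, the West site 0.
the West site is ranked last by the fewest voters, so the West site wins.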